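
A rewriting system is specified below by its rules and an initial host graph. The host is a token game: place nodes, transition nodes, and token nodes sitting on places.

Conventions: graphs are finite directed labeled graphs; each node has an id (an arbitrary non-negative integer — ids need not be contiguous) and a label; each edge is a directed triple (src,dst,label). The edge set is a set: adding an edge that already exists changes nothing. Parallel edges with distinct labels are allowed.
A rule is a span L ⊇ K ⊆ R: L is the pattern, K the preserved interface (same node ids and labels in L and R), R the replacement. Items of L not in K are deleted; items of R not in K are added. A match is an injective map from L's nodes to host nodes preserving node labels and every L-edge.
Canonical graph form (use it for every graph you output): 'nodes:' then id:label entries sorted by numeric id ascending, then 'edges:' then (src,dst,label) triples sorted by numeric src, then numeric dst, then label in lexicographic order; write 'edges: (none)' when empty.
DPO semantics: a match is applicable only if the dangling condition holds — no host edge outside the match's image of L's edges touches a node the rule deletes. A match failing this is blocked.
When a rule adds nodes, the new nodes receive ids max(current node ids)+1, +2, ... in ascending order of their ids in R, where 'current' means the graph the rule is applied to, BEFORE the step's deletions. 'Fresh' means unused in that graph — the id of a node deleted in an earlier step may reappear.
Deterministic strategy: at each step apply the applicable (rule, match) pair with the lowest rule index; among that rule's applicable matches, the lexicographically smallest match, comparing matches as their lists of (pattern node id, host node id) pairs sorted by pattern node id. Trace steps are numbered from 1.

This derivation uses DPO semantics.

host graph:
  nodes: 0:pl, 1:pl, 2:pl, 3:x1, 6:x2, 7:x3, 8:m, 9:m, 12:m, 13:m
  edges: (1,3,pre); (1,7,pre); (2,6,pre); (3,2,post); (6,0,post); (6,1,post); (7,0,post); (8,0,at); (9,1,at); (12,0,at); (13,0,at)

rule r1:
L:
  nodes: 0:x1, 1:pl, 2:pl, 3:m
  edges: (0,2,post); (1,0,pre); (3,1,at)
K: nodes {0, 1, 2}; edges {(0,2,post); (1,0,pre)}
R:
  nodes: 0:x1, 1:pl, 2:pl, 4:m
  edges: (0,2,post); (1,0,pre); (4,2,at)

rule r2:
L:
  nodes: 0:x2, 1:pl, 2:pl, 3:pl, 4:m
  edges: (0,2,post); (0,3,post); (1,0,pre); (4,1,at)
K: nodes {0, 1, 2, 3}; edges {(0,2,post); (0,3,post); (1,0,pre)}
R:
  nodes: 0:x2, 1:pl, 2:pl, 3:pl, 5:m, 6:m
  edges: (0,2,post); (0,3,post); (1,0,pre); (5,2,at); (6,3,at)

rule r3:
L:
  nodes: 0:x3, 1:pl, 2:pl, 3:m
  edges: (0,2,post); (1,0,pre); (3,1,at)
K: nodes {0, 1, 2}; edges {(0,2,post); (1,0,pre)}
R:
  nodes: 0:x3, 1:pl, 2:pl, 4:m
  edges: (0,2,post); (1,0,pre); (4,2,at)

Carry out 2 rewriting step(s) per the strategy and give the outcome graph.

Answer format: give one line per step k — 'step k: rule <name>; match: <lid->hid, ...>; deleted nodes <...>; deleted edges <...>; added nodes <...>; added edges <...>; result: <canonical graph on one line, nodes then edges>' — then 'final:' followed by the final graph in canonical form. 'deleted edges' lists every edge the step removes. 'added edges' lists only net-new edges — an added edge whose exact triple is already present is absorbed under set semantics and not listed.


step 1: rule r1; match: 0->3, 1->1, 2->2, 3->9; deleted nodes 9; deleted edges (9,1,at); added nodes 14; added edges (14,2,at); result: nodes: 0:pl, 1:pl, 2:pl, 3:x1, 6:x2, 7:x3, 8:m, 12:m, 13:m, 14:m edges: (1,3,pre); (1,7,pre); (2,6,pre); (3,2,post); (6,0,post); (6,1,post); (7,0,post); (8,0,at); (12,0,at); (13,0,at); (14,2,at)
step 2: rule r2; match: 0->6, 1->2, 2->0, 3->1, 4->14; deleted nodes 14; deleted edges (14,2,at); added nodes 15, 16; added edges (15,0,at); (16,1,at); result: nodes: 0:pl, 1:pl, 2:pl, 3:x1, 6:x2, 7:x3, 8:m, 12:m, 13:m, 15:m, 16:m edges: (1,3,pre); (1,7,pre); (2,6,pre); (3,2,post); (6,0,post); (6,1,post); (7,0,post); (8,0,at); (12,0,at); (13,0,at); (15,0,at); (16,1,at)
final:
nodes: 0:pl, 1:pl, 2:pl, 3:x1, 6:x2, 7:x3, 8:m, 12:m, 13:m, 15:m, 16:m
edges: (1,3,pre); (1,7,pre); (2,6,pre); (3,2,post); (6,0,post); (6,1,post); (7,0,post); (8,0,at); (12,0,at); (13,0,at); (15,0,at); (16,1,at)


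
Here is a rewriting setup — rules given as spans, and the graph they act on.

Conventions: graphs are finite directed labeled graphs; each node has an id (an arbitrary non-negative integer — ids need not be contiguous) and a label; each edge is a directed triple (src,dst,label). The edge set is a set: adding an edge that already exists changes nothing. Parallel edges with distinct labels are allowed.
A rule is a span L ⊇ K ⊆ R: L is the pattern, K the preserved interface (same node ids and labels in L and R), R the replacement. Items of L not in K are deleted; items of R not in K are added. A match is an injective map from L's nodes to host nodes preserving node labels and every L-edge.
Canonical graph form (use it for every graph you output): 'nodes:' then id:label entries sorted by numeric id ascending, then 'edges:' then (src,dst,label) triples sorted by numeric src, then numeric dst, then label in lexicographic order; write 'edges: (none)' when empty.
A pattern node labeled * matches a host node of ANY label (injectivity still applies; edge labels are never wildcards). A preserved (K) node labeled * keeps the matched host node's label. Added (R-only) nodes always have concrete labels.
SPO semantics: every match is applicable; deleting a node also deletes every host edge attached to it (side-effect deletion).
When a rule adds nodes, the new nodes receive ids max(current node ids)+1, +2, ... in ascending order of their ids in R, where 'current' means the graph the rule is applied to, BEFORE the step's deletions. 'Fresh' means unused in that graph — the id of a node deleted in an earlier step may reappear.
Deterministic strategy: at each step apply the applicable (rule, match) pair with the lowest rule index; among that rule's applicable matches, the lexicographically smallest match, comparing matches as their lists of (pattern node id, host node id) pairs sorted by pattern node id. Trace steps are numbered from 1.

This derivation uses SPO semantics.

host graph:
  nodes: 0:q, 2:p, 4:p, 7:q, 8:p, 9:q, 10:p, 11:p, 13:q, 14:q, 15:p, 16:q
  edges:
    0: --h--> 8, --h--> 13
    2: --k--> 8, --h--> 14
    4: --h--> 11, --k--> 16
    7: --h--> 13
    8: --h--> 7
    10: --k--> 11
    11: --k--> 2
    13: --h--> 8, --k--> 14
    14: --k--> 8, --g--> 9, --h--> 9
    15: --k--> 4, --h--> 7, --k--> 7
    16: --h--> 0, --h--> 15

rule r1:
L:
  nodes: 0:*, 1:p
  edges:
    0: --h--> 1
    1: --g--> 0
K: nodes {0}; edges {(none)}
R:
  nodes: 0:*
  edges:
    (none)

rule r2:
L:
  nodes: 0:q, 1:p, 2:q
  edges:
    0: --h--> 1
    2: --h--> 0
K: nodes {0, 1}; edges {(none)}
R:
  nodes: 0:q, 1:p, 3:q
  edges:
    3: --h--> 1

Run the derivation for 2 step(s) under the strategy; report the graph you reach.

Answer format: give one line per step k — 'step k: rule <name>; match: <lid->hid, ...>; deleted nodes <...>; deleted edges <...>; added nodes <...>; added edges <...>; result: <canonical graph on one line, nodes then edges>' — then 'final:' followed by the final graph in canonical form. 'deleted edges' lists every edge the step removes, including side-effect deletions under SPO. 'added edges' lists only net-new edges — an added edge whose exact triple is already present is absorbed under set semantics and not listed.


step 1: rule r2; match: 0->0, 1->8, 2->16; deleted nodes 16; deleted edges (0,8,h); (4,16,k); (16,0,h); (16,15,h); added nodes 17; added edges (17,8,h); result: nodes: 0:q, 2:p, 4:p, 7:q, 8:p, 9:q, 10:p, 11:p, 13:q, 14:q, 15:p, 17:q edges: (0,13,h); (2,8,k); (2,14,h); (4,11,h); (7,13,h); (8,7,h); (10,11,k); (11,2,k); (13,8,h); (13,14,k); (14,8,k); (14,9,g); (14,9,h); (15,4,k); (15,7,h); (15,7,k); (17,8,h)
step 2: rule r2; match: 0->13, 1->8, 2->0; deleted nodes 0; deleted edges (0,13,h); (13,8,h); added nodes 18; added edges (18,8,h); result: nodes: 2:p, 4:p, 7:q, 8:p, 9:q, 10:p, 11:p, 13:q, 14:q, 15:p, 17:q, 18:q edges: (2,8,k); (2,14,h); (4,11,h); (7,13,h); (8,7,h); (10,11,k); (11,2,k); (13,14,k); (14,8,k); (14,9,g); (14,9,h); (15,4,k); (15,7,h); (15,7,k); (17,8,h); (18,8,h)
final:
nodes: 2:p, 4:p, 7:q, 8:p, 9:q, 10:p, 11:p, 13:q, 14:q, 15:p, 17:q, 18:q
edges: (2,8,k); (2,14,h); (4,11,h); (7,13,h); (8,7,h); (10,11,k); (11,2,k); (13,14,k); (14,8,k); (14,9,g); (14,9,h); (15,4,k); (15,7,h); (15,7,k); (17,8,h); (18,8,h)


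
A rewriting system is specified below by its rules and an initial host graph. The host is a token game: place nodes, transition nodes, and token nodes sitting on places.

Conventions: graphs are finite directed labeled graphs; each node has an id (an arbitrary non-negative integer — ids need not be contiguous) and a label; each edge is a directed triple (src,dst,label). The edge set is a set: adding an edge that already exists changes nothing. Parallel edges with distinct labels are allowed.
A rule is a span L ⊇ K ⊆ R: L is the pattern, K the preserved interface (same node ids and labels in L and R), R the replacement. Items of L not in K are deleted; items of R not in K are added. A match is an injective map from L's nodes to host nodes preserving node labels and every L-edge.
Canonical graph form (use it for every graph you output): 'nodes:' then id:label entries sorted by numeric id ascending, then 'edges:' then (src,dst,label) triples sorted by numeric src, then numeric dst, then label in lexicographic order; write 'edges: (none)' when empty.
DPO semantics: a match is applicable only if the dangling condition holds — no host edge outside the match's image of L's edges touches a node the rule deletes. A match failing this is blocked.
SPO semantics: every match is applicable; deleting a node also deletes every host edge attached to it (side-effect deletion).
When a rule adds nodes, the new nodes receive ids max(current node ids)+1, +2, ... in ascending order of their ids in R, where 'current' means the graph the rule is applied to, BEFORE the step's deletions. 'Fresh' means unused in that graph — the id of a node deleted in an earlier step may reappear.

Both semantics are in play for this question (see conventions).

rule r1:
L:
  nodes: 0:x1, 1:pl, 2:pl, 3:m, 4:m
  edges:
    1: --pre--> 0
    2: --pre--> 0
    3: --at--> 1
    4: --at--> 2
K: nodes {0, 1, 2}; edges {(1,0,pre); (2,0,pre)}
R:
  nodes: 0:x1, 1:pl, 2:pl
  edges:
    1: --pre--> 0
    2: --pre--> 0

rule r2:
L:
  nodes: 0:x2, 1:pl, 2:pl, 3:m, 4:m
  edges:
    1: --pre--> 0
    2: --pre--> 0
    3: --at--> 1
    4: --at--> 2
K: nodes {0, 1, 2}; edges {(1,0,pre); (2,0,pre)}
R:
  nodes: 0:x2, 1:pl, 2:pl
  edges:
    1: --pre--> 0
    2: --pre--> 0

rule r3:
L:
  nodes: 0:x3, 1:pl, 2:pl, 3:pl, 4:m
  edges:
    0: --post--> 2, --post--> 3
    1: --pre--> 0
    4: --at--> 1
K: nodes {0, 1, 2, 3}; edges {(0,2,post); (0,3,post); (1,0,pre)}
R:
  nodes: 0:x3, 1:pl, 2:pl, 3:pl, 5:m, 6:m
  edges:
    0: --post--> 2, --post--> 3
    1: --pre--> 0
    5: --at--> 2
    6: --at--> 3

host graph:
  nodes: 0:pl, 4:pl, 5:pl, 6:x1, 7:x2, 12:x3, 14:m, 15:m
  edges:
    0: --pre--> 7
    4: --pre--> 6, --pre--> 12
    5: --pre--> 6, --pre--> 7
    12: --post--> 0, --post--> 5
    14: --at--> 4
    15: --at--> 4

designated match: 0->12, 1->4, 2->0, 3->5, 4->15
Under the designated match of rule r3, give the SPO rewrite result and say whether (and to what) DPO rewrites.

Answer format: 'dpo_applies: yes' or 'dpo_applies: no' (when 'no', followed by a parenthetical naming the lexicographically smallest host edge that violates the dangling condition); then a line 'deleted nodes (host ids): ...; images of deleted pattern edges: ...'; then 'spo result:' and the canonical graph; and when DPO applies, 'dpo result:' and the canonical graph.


dpo_applies: yes
deleted nodes (host ids): 15; images of deleted pattern edges: (15,4,at)
spo result:
nodes: 0:pl, 4:pl, 5:pl, 6:x1, 7:x2, 12:x3, 14:m, 16:m, 17:m
edges: (0,7,pre); (4,6,pre); (4,12,pre); (5,6,pre); (5,7,pre); (12,0,post); (12,5,post); (14,4,at); (16,0,at); (17,5,at)
dpo result:
nodes: 0:pl, 4:pl, 5:pl, 6:x1, 7:x2, 12:x3, 14:m, 16:m, 17:m
edges: (0,7,pre); (4,6,pre); (4,12,pre); (5,6,pre); (5,7,pre); (12,0,post); (12,5,post); (14,4,at); (16,0,at); (17,5,at)


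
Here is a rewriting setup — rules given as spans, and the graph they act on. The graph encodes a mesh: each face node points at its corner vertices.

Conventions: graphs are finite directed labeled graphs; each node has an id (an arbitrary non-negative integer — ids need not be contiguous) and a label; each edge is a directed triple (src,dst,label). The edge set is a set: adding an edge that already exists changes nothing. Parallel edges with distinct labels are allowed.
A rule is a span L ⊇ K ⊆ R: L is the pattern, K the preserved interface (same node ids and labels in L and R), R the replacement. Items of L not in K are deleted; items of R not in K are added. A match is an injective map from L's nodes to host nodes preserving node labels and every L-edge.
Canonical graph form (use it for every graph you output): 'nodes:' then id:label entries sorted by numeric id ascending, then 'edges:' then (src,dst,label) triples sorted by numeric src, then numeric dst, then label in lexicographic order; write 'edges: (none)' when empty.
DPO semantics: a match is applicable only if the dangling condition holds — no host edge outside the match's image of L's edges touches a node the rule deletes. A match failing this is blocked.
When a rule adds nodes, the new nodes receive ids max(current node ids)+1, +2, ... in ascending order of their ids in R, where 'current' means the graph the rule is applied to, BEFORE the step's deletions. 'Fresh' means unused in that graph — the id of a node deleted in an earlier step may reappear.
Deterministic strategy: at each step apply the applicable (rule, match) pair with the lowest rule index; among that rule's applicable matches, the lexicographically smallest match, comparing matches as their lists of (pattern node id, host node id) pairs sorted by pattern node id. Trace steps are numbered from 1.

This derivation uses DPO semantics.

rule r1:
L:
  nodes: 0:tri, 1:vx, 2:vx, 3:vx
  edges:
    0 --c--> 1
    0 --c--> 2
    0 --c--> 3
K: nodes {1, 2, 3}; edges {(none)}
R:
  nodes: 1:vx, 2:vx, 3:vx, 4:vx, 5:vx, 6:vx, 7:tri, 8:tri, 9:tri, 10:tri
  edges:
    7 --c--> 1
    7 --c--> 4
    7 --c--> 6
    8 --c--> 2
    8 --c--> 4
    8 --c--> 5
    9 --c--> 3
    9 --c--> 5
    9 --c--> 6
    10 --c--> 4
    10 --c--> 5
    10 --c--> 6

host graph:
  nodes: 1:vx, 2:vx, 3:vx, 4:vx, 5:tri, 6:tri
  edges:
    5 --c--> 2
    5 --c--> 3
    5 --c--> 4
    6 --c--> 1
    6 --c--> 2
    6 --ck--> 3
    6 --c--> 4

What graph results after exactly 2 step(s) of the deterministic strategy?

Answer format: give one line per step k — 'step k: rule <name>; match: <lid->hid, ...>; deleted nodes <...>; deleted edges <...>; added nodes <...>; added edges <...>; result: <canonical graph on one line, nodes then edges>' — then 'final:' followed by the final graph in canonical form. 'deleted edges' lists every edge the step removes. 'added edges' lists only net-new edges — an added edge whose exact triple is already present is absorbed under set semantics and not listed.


step 1: rule r1; match: 0->5, 1->2, 2->3, 3->4; deleted nodes 5; deleted edges (5,2,c); (5,3,c); (5,4,c); added nodes 7, 8, 9, 10, 11, 12, 13; added edges (10,2,c); (10,7,c); (10,9,c); (11,3,c); (11,7,c); (11,8,c); (12,4,c); (12,8,c); (12,9,c); (13,7,c); (13,8,c); (13,9,c); result: nodes: 1:vx, 2:vx, 3:vx, 4:vx, 6:tri, 7:vx, 8:vx, 9:vx, 10:tri, 11:tri, 12:tri, 13:tri edges: (6,1,c); (6,2,c); (6,3,ck); (6,4,c); (10,2,c); (10,7,c); (10,9,c); (11,3,c); (11,7,c); (11,8,c); (12,4,c); (12,8,c); (12,9,c); (13,7,c); (13,8,c); (13,9,c)
step 2: rule r1; match: 0->10, 1->2, 2->7, 3->9; deleted nodes 10; deleted edges (10,2,c); (10,7,c); (10,9,c); added nodes 14, 15, 16, 17, 18, 19, 20; added edges (17,2,c); (17,14,c); (17,16,c); (18,7,c); (18,14,c); (18,15,c); (19,9,c); (19,15,c); (19,16,c); (20,14,c); (20,15,c); (20,16,c); result: nodes: 1:vx, 2:vx, 3:vx, 4:vx, 6:tri, 7:vx, 8:vx, 9:vx, 11:tri, 12:tri, 13:tri, 14:vx, 15:vx, 16:vx, 17:tri, 18:tri, 19:tri, 20:tri edges: (6,1,c); (6,2,c); (6,3,ck); (6,4,c); (11,3,c); (11,7,c); (11,8,c); (12,4,c); (12,8,c); (12,9,c); (13,7,c); (13,8,c); (13,9,c); (17,2,c); (17,14,c); (17,16,c); (18,7,c); (18,14,c); (18,15,c); (19,9,c); (19,15,c); (19,16,c); (20,14,c); (20,15,c); (20,16,c)
final:
nodes: 1:vx, 2:vx, 3:vx, 4:vx, 6:tri, 7:vx, 8:vx, 9:vx, 11:tri, 12:tri, 13:tri, 14:vx, 15:vx, 16:vx, 17:tri, 18:tri, 19:tri, 20:tri
edges: (6,1,c); (6,2,c); (6,3,ck); (6,4,c); (11,3,c); (11,7,c); (11,8,c); (12,4,c); (12,8,c); (12,9,c); (13,7,c); (13,8,c); (13,9,c); (17,2,c); (17,14,c); (17,16,c); (18,7,c); (18,14,c); (18,15,c); (19,9,c); (19,15,c); (19,16,c); (20,14,c); (20,15,c); (20,16,c)


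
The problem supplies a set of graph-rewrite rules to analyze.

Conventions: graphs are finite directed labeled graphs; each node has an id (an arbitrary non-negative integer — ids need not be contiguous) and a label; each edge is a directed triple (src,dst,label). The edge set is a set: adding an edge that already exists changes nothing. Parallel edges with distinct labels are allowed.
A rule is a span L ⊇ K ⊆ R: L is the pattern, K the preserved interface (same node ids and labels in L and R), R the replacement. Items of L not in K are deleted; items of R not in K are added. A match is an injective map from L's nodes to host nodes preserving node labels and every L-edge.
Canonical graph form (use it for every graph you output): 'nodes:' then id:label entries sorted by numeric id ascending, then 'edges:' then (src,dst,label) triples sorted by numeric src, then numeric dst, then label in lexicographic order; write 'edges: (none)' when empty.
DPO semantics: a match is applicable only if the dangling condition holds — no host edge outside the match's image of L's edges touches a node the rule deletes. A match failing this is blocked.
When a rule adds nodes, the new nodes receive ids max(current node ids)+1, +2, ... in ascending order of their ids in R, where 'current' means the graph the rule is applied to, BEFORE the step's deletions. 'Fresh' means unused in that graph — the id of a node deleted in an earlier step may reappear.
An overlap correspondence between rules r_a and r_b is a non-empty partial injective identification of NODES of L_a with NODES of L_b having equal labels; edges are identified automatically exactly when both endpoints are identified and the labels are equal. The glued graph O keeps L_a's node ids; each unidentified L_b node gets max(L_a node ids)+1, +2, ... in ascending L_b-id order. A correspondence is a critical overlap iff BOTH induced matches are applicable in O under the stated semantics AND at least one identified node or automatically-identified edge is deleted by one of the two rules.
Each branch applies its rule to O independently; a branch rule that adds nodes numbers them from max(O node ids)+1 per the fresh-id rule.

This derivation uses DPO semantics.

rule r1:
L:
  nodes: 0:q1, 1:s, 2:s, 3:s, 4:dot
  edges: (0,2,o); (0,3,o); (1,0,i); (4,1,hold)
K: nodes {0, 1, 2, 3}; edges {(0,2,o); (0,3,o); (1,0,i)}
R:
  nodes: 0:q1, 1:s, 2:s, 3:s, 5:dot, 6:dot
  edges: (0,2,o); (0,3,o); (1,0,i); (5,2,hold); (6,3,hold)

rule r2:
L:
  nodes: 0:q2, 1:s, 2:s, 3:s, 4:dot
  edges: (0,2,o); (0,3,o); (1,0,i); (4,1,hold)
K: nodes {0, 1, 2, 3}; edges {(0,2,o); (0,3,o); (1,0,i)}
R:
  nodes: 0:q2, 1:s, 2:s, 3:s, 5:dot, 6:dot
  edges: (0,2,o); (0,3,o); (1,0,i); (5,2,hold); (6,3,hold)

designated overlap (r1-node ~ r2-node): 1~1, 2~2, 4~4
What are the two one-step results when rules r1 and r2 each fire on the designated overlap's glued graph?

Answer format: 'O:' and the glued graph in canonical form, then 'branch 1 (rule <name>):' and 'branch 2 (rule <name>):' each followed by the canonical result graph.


O:
nodes: 0:q1, 1:s, 2:s, 3:s, 4:dot, 5:q2, 6:s
edges: (0,2,o); (0,3,o); (1,0,i); (1,5,i); (4,1,hold); (5,2,o); (5,6,o)
branch 1 (rule r1):
nodes: 0:q1, 1:s, 2:s, 3:s, 5:q2, 6:s, 7:dot, 8:dot
edges: (0,2,o); (0,3,o); (1,0,i); (1,5,i); (5,2,o); (5,6,o); (7,2,hold); (8,3,hold)
branch 2 (rule r2):
nodes: 0:q1, 1:s, 2:s, 3:s, 5:q2, 6:s, 7:dot, 8:dot
edges: (0,2,o); (0,3,o); (1,0,i); (1,5,i); (5,2,o); (5,6,o); (7,2,hold); (8,6,hold)


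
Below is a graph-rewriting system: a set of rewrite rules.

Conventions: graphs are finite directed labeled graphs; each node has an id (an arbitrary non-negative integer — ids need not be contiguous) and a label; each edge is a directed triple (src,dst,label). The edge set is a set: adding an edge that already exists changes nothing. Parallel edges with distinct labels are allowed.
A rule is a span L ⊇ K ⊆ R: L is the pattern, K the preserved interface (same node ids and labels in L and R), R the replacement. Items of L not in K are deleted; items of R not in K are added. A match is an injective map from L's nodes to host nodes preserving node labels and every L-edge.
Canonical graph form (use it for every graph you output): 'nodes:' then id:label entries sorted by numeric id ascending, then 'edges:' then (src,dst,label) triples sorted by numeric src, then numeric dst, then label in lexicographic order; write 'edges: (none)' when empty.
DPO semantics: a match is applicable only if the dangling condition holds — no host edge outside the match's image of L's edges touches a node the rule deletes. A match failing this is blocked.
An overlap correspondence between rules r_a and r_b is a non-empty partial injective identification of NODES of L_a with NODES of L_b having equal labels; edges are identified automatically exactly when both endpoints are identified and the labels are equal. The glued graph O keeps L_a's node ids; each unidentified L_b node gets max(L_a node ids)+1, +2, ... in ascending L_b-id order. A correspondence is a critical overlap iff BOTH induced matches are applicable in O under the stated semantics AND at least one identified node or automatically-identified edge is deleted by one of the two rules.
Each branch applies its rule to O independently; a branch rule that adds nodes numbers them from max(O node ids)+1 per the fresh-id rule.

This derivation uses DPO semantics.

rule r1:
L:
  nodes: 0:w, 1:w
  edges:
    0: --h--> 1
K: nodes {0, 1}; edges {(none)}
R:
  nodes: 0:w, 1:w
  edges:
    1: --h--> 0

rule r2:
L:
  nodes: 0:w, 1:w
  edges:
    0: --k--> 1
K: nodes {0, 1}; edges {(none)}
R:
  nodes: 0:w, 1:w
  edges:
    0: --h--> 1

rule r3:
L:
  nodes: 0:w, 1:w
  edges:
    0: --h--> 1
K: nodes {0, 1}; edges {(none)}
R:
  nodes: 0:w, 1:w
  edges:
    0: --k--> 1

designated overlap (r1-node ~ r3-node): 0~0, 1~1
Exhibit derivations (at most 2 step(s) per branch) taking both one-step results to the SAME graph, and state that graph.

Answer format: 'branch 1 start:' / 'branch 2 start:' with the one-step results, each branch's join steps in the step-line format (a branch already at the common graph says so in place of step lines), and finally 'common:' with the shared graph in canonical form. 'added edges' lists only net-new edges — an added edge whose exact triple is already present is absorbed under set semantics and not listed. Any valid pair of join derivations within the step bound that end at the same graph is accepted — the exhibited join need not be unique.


branch 1 start:
nodes: 0:w, 1:w
edges: (1,0,h)
branch 2 start:
nodes: 0:w, 1:w
edges: (0,1,k)
branch 1 step 1: rule r1; match: 0->1, 1->0; deleted nodes (none); deleted edges (1,0,h); added nodes (none); added edges (0,1,h); result: nodes: 0:w, 1:w edges: (0,1,h)
branch 2 step 1: rule r2; match: 0->0, 1->1; deleted nodes (none); deleted edges (0,1,k); added nodes (none); added edges (0,1,h); result: nodes: 0:w, 1:w edges: (0,1,h)
common:
nodes: 0:w, 1:w
edges: (0,1,h)


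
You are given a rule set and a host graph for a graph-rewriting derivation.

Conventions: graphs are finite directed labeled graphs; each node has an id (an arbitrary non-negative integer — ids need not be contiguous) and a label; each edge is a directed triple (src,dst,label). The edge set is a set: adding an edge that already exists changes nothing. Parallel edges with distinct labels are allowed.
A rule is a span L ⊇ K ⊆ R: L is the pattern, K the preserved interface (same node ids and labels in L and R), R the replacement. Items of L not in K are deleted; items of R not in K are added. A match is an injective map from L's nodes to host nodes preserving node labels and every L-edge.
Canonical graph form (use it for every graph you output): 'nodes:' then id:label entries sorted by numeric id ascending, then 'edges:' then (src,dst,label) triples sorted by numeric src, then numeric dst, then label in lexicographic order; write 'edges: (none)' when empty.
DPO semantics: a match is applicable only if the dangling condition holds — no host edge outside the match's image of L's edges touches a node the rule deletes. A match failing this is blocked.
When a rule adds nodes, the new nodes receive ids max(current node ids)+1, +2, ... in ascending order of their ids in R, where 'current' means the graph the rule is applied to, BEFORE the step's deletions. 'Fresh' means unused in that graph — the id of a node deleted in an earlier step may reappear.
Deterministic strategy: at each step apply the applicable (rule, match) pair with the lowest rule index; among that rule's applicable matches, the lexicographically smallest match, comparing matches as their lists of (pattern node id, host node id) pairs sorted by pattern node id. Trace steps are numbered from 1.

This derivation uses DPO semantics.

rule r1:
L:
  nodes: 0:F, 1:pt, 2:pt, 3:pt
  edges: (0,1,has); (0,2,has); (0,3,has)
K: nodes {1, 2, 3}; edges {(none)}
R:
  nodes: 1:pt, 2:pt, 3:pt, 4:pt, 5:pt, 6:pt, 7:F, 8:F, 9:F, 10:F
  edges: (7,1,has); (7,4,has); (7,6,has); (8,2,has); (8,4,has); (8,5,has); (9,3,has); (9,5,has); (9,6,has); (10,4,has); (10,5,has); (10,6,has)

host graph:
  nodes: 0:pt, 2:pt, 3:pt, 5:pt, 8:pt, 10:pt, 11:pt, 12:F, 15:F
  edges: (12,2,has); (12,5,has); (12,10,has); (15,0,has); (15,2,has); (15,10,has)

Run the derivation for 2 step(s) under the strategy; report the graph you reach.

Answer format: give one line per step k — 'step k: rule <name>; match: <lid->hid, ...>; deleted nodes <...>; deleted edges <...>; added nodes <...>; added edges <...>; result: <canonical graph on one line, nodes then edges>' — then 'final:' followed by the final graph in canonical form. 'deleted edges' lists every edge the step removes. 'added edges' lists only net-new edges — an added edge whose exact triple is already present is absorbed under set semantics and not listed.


step 1: rule r1; match: 0->12, 1->2, 2->5, 3->10; deleted nodes 12; deleted edges (12,2,has); (12,5,has); (12,10,has); added nodes 16, 17, 18, 19, 20, 21, 22; added edges (19,2,has); (19,16,has); (19,18,has); (20,5,has); (20,16,has); (20,17,has); (21,10,has); (21,17,has); (21,18,has); (22,16,has); (22,17,has); (22,18,has); result: nodes: 0:pt, 2:pt, 3:pt, 5:pt, 8:pt, 10:pt, 11:pt, 15:F, 16:pt, 17:pt, 18:pt, 19:F, 20:F, 21:F, 22:F edges: (15,0,has); (15,2,has); (15,10,has); (19,2,has); (19,16,has); (19,18,has); (20,5,has); (20,16,has); (20,17,has); (21,10,has); (21,17,has); (21,18,has); (22,16,has); (22,17,has); (22,18,has)
step 2: rule r1; match: 0->15, 1->0, 2->2, 3->10; deleted nodes 15; deleted edges (15,0,has); (15,2,has); (15,10,has); added nodes 23, 24, 25, 26, 27, 28, 29; added edges (26,0,has); (26,23,has); (26,25,has); (27,2,has); (27,23,has); (27,24,has); (28,10,has); (28,24,has); (28,25,has); (29,23,has); (29,24,has); (29,25,has); result: nodes: 0:pt, 2:pt, 3:pt, 5:pt, 8:pt, 10:pt, 11:pt, 16:pt, 17:pt, 18:pt, 19:F, 20:F, 21:F, 22:F, 23:pt, 24:pt, 25:pt, 26:F, 27:F, 28:F, 29:F edges: (19,2,has); (19,16,has); (19,18,has); (20,5,has); (20,16,has); (20,17,has); (21,10,has); (21,17,has); (21,18,has); (22,16,has); (22,17,has); (22,18,has); (26,0,has); (26,23,has); (26,25,has); (27,2,has); (27,23,has); (27,24,has); (28,10,has); (28,24,has); (28,25,has); (29,23,has); (29,24,has); (29,25,has)
final:
nodes: 0:pt, 2:pt, 3:pt, 5:pt, 8:pt, 10:pt, 11:pt, 16:pt, 17:pt, 18:pt, 19:F, 20:F, 21:F, 22:F, 23:pt, 24:pt, 25:pt, 26:F, 27:F, 28:F, 29:F
edges: (19,2,has); (19,16,has); (19,18,has); (20,5,has); (20,16,has); (20,17,has); (21,10,has); (21,17,has); (21,18,has); (22,16,has); (22,17,has); (22,18,has); (26,0,has); (26,23,has); (26,25,has); (27,2,has); (27,23,has); (27,24,has); (28,10,has); (28,24,has); (28,25,has); (29,23,has); (29,24,has); (29,25,has)


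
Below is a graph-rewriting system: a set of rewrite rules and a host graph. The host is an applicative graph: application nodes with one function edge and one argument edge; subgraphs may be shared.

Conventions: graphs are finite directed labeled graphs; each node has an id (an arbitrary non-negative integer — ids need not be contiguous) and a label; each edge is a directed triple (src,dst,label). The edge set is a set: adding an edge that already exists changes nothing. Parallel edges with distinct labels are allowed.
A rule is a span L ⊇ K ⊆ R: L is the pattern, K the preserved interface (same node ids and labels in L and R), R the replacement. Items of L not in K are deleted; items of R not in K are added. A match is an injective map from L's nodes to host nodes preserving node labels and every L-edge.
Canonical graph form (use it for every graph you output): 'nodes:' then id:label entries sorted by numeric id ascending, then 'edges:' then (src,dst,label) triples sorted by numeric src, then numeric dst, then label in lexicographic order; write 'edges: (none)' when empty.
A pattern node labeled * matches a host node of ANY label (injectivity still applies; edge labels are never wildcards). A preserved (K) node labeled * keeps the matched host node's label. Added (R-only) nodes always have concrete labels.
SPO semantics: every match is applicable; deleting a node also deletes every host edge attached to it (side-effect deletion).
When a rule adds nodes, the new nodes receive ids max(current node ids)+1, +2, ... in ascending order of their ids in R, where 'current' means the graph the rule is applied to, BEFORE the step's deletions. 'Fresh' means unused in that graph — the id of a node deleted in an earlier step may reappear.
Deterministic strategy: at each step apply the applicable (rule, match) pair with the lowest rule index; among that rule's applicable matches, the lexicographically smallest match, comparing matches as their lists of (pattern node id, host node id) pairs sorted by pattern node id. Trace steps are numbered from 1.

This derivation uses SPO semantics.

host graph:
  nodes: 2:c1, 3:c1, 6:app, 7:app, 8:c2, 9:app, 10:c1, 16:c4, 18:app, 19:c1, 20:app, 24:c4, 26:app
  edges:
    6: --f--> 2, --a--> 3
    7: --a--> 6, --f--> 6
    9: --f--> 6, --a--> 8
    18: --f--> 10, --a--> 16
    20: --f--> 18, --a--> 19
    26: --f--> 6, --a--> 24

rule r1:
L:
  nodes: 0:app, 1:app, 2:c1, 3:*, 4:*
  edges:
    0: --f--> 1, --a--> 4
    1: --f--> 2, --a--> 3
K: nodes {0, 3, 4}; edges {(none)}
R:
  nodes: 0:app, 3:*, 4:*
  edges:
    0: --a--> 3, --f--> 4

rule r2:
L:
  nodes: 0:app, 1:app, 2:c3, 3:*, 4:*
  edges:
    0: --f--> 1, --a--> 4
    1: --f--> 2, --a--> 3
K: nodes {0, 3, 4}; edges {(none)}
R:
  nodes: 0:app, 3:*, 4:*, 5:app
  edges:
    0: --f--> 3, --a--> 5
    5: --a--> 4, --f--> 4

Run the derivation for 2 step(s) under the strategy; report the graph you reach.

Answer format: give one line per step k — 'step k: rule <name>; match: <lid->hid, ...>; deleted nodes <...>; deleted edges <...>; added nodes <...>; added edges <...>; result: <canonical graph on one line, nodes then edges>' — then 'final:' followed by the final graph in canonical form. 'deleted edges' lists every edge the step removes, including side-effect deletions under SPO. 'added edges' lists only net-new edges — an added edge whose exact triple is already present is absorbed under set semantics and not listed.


step 1: rule r1; match: 0->9, 1->6, 2->2, 3->3, 4->8; deleted nodes 2, 6; deleted edges (6,2,f); (6,3,a); (7,6,a); (7,6,f); (9,6,f); (9,8,a); (26,6,f); added nodes (none); added edges (9,3,a); (9,8,f); result: nodes: 3:c1, 7:app, 8:c2, 9:app, 10:c1, 16:c4, 18:app, 19:c1, 20:app, 24:c4, 26:app edges: (9,3,a); (9,8,f); (18,10,f); (18,16,a); (20,18,f); (20,19,a); (26,24,a)
step 2: rule r1; match: 0->20, 1->18, 2->10, 3->16, 4->19; deleted nodes 10, 18; deleted edges (18,10,f); (18,16,a); (20,18,f); (20,19,a); added nodes (none); added edges (20,16,a); (20,19,f); result: nodes: 3:c1, 7:app, 8:c2, 9:app, 16:c4, 19:c1, 20:app, 24:c4, 26:app edges: (9,3,a); (9,8,f); (20,16,a); (20,19,f); (26,24,a)
final:
nodes: 3:c1, 7:app, 8:c2, 9:app, 16:c4, 19:c1, 20:app, 24:c4, 26:app
edges: (9,3,a); (9,8,f); (20,16,a); (20,19,f); (26,24,a)


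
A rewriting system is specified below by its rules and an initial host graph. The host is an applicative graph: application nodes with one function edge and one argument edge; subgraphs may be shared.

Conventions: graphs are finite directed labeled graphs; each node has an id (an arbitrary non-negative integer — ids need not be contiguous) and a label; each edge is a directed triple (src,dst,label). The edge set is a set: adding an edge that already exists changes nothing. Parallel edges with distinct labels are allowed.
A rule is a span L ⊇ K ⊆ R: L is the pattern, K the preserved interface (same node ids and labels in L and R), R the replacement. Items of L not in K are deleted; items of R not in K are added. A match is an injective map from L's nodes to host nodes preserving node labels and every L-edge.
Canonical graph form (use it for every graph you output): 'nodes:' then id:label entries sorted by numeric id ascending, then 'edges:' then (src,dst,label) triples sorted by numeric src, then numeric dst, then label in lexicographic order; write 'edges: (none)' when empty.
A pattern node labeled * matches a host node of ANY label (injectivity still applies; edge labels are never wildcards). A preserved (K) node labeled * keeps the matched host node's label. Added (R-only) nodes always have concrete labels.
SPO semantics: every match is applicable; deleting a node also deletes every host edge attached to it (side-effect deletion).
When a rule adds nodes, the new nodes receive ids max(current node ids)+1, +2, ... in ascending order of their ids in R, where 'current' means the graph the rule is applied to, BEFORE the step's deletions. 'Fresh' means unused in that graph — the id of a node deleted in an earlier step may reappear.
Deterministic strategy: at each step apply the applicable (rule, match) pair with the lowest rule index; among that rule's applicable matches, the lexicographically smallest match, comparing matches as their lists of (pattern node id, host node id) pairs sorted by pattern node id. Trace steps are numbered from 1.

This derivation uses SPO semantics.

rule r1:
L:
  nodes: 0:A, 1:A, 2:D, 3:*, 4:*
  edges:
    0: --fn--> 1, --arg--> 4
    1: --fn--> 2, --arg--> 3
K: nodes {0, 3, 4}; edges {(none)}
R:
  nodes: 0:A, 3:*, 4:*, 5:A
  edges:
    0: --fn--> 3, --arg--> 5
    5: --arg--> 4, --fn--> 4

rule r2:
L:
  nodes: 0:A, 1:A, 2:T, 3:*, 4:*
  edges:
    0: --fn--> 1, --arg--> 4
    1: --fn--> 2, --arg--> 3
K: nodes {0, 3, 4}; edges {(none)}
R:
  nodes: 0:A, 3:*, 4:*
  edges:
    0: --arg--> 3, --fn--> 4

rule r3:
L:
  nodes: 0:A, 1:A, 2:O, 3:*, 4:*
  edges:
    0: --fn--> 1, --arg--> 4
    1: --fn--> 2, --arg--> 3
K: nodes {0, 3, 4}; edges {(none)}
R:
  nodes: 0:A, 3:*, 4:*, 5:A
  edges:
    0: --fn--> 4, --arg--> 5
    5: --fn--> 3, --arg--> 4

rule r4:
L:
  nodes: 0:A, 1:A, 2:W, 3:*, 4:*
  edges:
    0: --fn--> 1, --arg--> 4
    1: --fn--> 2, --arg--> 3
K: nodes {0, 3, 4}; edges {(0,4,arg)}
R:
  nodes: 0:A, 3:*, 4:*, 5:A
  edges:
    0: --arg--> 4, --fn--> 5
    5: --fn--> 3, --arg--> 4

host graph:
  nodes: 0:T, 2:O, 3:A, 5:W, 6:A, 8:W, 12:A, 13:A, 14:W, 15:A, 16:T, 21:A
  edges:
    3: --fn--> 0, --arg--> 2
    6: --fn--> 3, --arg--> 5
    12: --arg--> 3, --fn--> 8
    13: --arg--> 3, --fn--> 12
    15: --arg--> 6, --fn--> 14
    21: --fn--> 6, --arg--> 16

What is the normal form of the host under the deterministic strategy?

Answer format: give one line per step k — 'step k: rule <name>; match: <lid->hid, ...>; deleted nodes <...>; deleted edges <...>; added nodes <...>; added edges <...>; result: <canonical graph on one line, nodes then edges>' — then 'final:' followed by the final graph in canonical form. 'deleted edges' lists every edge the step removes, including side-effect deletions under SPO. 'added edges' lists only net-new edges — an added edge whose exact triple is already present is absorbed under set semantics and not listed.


step 1: rule r2; match: 0->6, 1->3, 2->0, 3->2, 4->5; deleted nodes 0, 3; deleted edges (3,0,fn); (3,2,arg); (6,3,fn); (6,5,arg); (12,3,arg); (13,3,arg); added nodes (none); added edges (6,2,arg); (6,5,fn); result: nodes: 2:O, 5:W, 6:A, 8:W, 12:A, 13:A, 14:W, 15:A, 16:T, 21:A edges: (6,2,arg); (6,5,fn); (12,8,fn); (13,12,fn); (15,6,arg); (15,14,fn); (21,6,fn); (21,16,arg)
step 2: rule r4; match: 0->21, 1->6, 2->5, 3->2, 4->16; deleted nodes 5, 6; deleted edges (6,2,arg); (6,5,fn); (15,6,arg); (21,6,fn); added nodes 22; added edges (21,22,fn); (22,2,fn); (22,16,arg); result: nodes: 2:O, 8:W, 12:A, 13:A, 14:W, 15:A, 16:T, 21:A, 22:A edges: (12,8,fn); (13,12,fn); (15,14,fn); (21,16,arg); (21,22,fn); (22,2,fn); (22,16,arg)
final:
nodes: 2:O, 8:W, 12:A, 13:A, 14:W, 15:A, 16:T, 21:A, 22:A
edges: (12,8,fn); (13,12,fn); (15,14,fn); (21,16,arg); (21,22,fn); (22,2,fn); (22,16,arg)


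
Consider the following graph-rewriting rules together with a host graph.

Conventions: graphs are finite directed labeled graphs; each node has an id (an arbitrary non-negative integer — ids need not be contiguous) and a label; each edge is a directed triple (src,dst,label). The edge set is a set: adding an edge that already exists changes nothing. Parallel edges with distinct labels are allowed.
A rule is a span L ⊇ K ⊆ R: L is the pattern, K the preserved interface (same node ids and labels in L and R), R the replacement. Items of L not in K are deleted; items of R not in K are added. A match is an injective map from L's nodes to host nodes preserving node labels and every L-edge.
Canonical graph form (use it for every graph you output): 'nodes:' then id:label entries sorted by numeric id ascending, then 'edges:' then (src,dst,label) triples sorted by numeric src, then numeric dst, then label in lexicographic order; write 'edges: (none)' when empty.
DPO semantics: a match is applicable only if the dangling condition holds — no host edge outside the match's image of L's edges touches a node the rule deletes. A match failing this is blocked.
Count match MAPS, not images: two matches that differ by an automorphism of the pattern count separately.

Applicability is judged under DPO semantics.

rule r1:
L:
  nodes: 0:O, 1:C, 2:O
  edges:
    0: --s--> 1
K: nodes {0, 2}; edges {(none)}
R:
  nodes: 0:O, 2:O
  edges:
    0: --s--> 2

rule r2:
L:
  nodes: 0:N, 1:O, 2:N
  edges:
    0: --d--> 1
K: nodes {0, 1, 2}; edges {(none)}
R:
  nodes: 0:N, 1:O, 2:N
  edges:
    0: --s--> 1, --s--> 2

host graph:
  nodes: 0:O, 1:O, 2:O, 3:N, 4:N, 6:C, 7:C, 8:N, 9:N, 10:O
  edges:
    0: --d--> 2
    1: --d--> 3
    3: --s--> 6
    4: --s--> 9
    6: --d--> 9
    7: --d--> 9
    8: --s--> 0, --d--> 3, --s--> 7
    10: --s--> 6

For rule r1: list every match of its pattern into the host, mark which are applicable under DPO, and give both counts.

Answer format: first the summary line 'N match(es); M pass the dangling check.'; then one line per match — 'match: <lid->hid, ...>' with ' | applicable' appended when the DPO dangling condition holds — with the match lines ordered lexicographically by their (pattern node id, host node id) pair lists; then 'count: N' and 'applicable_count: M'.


3 match(es); 0 pass the dangling check.
match: 0->10, 1->6, 2->0
match: 0->10, 1->6, 2->1
match: 0->10, 1->6, 2->2
count: 3
applicable_count: 0


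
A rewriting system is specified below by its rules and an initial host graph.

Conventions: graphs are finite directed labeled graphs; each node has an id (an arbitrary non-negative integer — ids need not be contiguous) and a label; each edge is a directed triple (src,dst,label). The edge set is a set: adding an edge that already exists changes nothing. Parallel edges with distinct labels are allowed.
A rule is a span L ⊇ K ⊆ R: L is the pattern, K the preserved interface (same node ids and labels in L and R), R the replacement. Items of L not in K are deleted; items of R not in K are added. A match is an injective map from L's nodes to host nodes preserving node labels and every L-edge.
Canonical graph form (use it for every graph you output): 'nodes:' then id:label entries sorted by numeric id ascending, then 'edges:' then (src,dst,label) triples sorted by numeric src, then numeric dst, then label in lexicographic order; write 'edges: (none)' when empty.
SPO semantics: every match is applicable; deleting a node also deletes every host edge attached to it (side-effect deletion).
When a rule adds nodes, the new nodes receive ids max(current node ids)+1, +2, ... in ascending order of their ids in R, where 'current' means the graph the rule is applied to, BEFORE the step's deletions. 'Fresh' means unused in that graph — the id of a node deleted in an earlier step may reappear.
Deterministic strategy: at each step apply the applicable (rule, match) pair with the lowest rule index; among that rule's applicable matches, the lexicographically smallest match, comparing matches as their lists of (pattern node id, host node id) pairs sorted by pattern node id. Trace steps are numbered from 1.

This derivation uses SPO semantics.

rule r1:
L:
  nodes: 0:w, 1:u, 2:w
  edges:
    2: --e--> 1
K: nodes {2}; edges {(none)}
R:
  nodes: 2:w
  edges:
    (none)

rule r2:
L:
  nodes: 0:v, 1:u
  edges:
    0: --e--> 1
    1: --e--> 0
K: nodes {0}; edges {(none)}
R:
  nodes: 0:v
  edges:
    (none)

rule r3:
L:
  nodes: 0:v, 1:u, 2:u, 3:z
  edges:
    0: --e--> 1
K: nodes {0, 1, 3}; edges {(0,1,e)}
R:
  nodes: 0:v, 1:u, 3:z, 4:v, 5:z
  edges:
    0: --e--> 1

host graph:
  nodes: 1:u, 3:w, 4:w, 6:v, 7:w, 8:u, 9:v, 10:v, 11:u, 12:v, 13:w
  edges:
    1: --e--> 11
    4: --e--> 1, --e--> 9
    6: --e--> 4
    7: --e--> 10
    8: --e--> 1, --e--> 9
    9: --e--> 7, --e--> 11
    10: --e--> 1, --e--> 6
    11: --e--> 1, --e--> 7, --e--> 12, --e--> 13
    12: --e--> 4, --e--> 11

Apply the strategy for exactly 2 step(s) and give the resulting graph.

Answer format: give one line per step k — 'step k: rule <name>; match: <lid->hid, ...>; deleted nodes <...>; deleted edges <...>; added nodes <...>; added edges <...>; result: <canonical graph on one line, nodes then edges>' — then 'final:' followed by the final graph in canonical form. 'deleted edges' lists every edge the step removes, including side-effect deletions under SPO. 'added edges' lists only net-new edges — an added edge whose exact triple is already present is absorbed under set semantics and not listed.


step 1: rule r1; match: 0->3, 1->1, 2->4; deleted nodes 1, 3; deleted edges (1,11,e); (4,1,e); (8,1,e); (10,1,e); (11,1,e); added nodes (none); added edges (none); result: nodes: 4:w, 6:v, 7:w, 8:u, 9:v, 10:v, 11:u, 12:v, 13:w edges: (4,9,e); (6,4,e); (7,10,e); (8,9,e); (9,7,e); (9,11,e); (10,6,e); (11,7,e); (11,12,e); (11,13,e); (12,4,e); (12,11,e)
step 2: rule r2; match: 0->12, 1->11; deleted nodes 11; deleted edges (9,11,e); (11,7,e); (11,12,e); (11,13,e); (12,11,e); added nodes (none); added edges (none); result: nodes: 4:w, 6:v, 7:w, 8:u, 9:v, 10:v, 12:v, 13:w edges: (4,9,e); (6,4,e); (7,10,e); (8,9,e); (9,7,e); (10,6,e); (12,4,e)
final:
nodes: 4:w, 6:v, 7:w, 8:u, 9:v, 10:v, 12:v, 13:w
edges: (4,9,e); (6,4,e); (7,10,e); (8,9,e); (9,7,e); (10,6,e); (12,4,e)
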